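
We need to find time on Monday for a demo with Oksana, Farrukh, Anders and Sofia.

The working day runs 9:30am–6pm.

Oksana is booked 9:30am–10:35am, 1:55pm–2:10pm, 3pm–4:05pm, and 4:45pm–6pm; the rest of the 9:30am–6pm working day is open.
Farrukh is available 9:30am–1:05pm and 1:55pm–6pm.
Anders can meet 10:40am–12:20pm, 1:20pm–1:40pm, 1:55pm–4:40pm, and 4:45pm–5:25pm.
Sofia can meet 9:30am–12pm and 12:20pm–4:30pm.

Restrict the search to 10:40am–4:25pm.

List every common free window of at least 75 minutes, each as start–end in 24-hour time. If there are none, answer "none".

10:40–12:00

Oksana free within 09:30–18:00: 10:35–13:55, 14:10–15:00, 16:05–16:45.
Oksana ∩ Farrukh: 10:35–13:05, 14:10–15:00, 16:05–16:45.
Oksana ∩ Farrukh ∩ Anders: 10:40–12:20, 14:10–15:00, 16:05–16:40.
Oksana ∩ Farrukh ∩ Anders ∩ Sofia: 10:40–12:00, 14:10–15:00, 16:05–16:30.
Restricted to 10:40–16:25: 10:40–12:00, 14:10–15:00, 16:05–16:25.
Windows ≥ 75 min: 10:40–12:00.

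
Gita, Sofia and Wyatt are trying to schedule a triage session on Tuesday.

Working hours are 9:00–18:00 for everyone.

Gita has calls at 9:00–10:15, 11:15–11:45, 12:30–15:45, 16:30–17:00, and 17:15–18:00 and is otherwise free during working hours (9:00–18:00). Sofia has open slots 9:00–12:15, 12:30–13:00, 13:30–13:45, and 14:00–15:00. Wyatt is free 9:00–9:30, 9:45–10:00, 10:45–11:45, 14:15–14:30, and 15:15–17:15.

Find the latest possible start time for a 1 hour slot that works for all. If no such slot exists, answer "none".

Gita free within 09:00–18:00: 10:15–11:15, 11:45–12:30, 15:45–16:30, 17:00–17:15.
Gita ∩ Sofia: 10:15–11:15, 11:45–12:15.
Gita ∩ Sofia ∩ Wyatt: 10:45–11:15.
Windows ≥ 60 min: (none).

none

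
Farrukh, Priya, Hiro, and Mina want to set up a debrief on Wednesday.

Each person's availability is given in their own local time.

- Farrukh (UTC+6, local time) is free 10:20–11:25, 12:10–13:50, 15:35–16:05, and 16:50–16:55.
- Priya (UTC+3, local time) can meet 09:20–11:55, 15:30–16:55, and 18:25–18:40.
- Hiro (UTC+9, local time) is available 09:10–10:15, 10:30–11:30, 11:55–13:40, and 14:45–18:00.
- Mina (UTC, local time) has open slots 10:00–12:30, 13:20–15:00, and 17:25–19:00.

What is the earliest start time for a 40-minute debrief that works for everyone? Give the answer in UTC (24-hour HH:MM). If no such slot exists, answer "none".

Farrukh → UTC: 04:20–05:25, 06:10–07:50, 09:35–10:05, 10:50–10:55.
Priya → UTC: 06:20–08:55, 12:30–13:55, 15:25–15:40.
Hiro → UTC: 00:10–01:15, 01:30–02:30, 02:55–04:40, 05:45–09:00.
Mina → UTC: 10:00–12:30, 13:20–15:00, 17:25–19:00.
Farrukh ∩ Priya: 06:20–07:50.
Farrukh ∩ Priya ∩ Hiro: 06:20–07:50.
Farrukh ∩ Priya ∩ Hiro ∩ Mina: (none).
Windows ≥ 40 min: (none).

none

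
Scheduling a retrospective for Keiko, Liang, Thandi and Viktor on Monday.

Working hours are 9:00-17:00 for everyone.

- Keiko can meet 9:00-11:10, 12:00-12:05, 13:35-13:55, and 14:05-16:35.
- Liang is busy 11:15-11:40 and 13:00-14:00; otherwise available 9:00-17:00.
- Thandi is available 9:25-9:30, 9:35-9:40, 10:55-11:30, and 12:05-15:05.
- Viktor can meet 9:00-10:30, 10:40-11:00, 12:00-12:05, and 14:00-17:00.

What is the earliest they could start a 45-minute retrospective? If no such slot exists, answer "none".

14:05

Liang free within 09:00–17:00: 09:00–11:15, 11:40–13:00, 14:00–17:00.
Keiko ∩ Liang: 09:00–11:10, 12:00–12:05, 14:05–16:35.
Keiko ∩ Liang ∩ Thandi: 09:25–09:30, 09:35–09:40, 10:55–11:10, 14:05–15:05.
Keiko ∩ Liang ∩ Thandi ∩ Viktor: 09:25–09:30, 09:35–09:40, 10:55–11:00, 14:05–15:05.
Windows ≥ 45 min: 14:05–15:05.
Earliest such window starts at 14:05.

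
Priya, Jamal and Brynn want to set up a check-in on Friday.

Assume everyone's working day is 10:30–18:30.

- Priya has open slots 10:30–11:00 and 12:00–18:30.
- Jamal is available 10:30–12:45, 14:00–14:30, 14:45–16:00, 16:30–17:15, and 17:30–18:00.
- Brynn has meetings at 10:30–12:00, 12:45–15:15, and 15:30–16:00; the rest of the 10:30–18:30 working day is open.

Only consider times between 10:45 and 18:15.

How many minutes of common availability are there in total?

135 minutes

Brynn free within 10:30–18:30: 12:00–12:45, 15:15–15:30, 16:00–18:30.
Priya ∩ Jamal: 10:30–11:00, 12:00–12:45, 14:00–14:30, 14:45–16:00, 16:30–17:15, 17:30–18:00.
Priya ∩ Jamal ∩ Brynn: 12:00–12:45, 15:15–15:30, 16:30–17:15, 17:30–18:00.
Restricted to 10:45–18:15: 12:00–12:45, 15:15–15:30, 16:30–17:15, 17:30–18:00.
Total common minutes: 45 + 15 + 45 + 30 = 135.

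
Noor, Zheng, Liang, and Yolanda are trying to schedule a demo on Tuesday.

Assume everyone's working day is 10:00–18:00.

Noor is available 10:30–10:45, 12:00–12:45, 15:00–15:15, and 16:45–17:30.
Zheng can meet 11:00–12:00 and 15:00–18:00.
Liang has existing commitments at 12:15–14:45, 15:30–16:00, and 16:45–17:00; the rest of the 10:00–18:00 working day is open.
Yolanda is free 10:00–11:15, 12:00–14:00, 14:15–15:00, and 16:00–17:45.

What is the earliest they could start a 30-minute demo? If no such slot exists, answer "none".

17:00

Liang free within 10:00–18:00: 10:00–12:15, 14:45–15:30, 16:00–16:45, 17:00–18:00.
Noor ∩ Zheng: 15:00–15:15, 16:45–17:30.
Noor ∩ Zheng ∩ Liang: 15:00–15:15, 17:00–17:30.
Noor ∩ Zheng ∩ Liang ∩ Yolanda: 17:00–17:30.
Windows ≥ 30 min: 17:00–17:30.
Earliest such window starts at 17:00.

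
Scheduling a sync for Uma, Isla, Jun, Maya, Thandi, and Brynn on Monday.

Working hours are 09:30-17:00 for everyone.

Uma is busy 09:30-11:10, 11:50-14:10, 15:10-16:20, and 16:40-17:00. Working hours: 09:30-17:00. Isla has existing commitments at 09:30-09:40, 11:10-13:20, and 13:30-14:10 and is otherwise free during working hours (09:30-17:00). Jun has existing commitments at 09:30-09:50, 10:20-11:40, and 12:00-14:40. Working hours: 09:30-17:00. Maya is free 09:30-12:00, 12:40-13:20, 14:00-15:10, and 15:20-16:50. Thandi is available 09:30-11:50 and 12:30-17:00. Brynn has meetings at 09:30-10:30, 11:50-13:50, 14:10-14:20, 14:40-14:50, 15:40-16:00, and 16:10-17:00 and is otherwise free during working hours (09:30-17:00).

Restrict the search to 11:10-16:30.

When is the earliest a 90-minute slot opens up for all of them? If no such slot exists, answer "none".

Uma free within 09:30–17:00: 11:10–11:50, 14:10–15:10, 16:20–16:40.
Isla free within 09:30–17:00: 09:40–11:10, 13:20–13:30, 14:10–17:00.
Jun free within 09:30–17:00: 09:50–10:20, 11:40–12:00, 14:40–17:00.
Brynn free within 09:30–17:00: 10:30–11:50, 13:50–14:10, 14:20–14:40, 14:50–15:40, 16:00–16:10.
Uma ∩ Isla: 14:10–15:10, 16:20–16:40.
Uma ∩ Isla ∩ Jun: 14:40–15:10, 16:20–16:40.
Uma ∩ Isla ∩ Jun ∩ Maya: 14:40–15:10, 16:20–16:40.
Uma ∩ Isla ∩ Jun ∩ Maya ∩ Thandi: 14:40–15:10, 16:20–16:40.
Uma ∩ Isla ∩ Jun ∩ Maya ∩ Thandi ∩ Brynn: 14:50–15:10.
Restricted to 11:10–16:30: 14:50–15:10.
Windows ≥ 90 min: (none).

none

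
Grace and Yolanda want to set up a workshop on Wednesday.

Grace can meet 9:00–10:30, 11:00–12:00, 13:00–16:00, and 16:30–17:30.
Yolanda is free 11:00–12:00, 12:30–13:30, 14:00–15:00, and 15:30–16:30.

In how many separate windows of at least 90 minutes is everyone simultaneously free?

0

Grace ∩ Yolanda: 11:00–12:00, 13:00–13:30, 14:00–15:00, 15:30–16:00.
Windows ≥ 90 min: (none).
That's 0 windows.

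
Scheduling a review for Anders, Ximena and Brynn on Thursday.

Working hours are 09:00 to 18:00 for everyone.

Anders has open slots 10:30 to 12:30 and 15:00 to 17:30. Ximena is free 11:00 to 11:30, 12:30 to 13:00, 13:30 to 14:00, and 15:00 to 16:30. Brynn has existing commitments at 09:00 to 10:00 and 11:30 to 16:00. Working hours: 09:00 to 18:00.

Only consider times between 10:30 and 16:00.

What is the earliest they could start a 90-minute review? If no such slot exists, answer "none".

none

Brynn free within 09:00–18:00: 10:00–11:30, 16:00–18:00.
Anders ∩ Ximena: 11:00–11:30, 15:00–16:30.
Anders ∩ Ximena ∩ Brynn: 11:00–11:30, 16:00–16:30.
Restricted to 10:30–16:00: 11:00–11:30.
Windows ≥ 90 min: (none).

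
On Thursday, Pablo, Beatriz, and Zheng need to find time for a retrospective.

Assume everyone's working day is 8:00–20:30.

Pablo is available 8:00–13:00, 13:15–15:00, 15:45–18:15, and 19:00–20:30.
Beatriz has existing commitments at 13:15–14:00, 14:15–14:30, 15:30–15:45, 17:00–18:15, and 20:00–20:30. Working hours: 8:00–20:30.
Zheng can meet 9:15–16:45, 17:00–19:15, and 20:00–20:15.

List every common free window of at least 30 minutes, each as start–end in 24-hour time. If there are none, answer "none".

Beatriz free within 08:00–20:30: 08:00–13:15, 14:00–14:15, 14:30–15:30, 15:45–17:00, 18:15–20:00.
Pablo ∩ Beatriz: 08:00–13:00, 14:00–14:15, 14:30–15:00, 15:45–17:00, 19:00–20:00.
Pablo ∩ Beatriz ∩ Zheng: 09:15–13:00, 14:00–14:15, 14:30–15:00, 15:45–16:45, 19:00–19:15.
Windows ≥ 30 min: 09:15–13:00, 14:30–15:00, 15:45–16:45.

09:15–13:00, 14:30–15:00, 15:45–16:45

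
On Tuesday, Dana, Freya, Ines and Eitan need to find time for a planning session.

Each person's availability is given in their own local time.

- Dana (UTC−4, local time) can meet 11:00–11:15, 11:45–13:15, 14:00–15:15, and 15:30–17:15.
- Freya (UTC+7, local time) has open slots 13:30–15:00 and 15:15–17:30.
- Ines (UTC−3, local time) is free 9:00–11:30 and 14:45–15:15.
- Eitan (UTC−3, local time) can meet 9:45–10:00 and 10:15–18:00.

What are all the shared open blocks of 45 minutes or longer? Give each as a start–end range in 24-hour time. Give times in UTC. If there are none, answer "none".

none

Dana → UTC: 15:00–15:15, 15:45–17:15, 18:00–19:15, 19:30–21:15.
Freya → UTC: 06:30–08:00, 08:15–10:30.
Ines → UTC: 12:00–14:30, 17:45–18:15.
Eitan → UTC: 12:45–13:00, 13:15–21:00.
Dana ∩ Freya: (none).
Dana ∩ Freya ∩ Ines: (none).
Dana ∩ Freya ∩ Ines ∩ Eitan: (none).
Windows ≥ 45 min: (none).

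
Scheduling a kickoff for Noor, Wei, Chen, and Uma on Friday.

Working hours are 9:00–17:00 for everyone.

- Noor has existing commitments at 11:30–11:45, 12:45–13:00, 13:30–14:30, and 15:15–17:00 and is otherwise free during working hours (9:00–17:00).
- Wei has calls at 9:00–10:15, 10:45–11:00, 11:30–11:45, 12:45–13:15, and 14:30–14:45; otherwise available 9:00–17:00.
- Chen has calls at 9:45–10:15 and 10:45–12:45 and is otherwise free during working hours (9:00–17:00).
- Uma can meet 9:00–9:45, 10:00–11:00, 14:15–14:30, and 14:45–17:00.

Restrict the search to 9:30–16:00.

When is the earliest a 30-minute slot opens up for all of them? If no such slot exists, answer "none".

Noor free within 09:00–17:00: 09:00–11:30, 11:45–12:45, 13:00–13:30, 14:30–15:15.
Wei free within 09:00–17:00: 10:15–10:45, 11:00–11:30, 11:45–12:45, 13:15–14:30, 14:45–17:00.
Chen free within 09:00–17:00: 09:00–09:45, 10:15–10:45, 12:45–17:00.
Noor ∩ Wei: 10:15–10:45, 11:00–11:30, 11:45–12:45, 13:15–13:30, 14:45–15:15.
Noor ∩ Wei ∩ Chen: 10:15–10:45, 13:15–13:30, 14:45–15:15.
Noor ∩ Wei ∩ Chen ∩ Uma: 10:15–10:45, 14:45–15:15.
Restricted to 09:30–16:00: 10:15–10:45, 14:45–15:15.
Windows ≥ 30 min: 10:15–10:45, 14:45–15:15.
Earliest such window starts at 10:15.

10:15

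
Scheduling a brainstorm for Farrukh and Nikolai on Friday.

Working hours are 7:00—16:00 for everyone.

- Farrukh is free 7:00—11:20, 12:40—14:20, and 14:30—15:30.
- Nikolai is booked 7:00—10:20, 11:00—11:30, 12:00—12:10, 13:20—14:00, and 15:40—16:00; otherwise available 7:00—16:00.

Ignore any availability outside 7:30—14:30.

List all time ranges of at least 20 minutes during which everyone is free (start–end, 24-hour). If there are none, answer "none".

10:20–11:00, 12:40–13:20, 14:00–14:20

Nikolai free within 07:00–16:00: 10:20–11:00, 11:30–12:00, 12:10–13:20, 14:00–15:40.
Farrukh ∩ Nikolai: 10:20–11:00, 12:40–13:20, 14:00–14:20, 14:30–15:30.
Restricted to 07:30–14:30: 10:20–11:00, 12:40–13:20, 14:00–14:20.
Windows ≥ 20 min: 10:20–11:00, 12:40–13:20, 14:00–14:20.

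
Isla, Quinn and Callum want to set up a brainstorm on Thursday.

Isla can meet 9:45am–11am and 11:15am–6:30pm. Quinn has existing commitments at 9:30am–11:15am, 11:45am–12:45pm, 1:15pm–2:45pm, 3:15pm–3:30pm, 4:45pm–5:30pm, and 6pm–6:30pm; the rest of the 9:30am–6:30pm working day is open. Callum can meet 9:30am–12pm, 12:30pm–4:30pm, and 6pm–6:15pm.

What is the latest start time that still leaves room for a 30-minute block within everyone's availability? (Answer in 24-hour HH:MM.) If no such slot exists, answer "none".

Quinn free within 09:30–18:30: 11:15–11:45, 12:45–13:15, 14:45–15:15, 15:30–16:45, 17:30–18:00.
Isla ∩ Quinn: 11:15–11:45, 12:45–13:15, 14:45–15:15, 15:30–16:45, 17:30–18:00.
Isla ∩ Quinn ∩ Callum: 11:15–11:45, 12:45–13:15, 14:45–15:15, 15:30–16:30.
Windows ≥ 30 min: 11:15–11:45, 12:45–13:15, 14:45–15:15, 15:30–16:30.
Latest start in the last window 15:30–16:30 is 16:30 − 30 min = 16:00.

16:00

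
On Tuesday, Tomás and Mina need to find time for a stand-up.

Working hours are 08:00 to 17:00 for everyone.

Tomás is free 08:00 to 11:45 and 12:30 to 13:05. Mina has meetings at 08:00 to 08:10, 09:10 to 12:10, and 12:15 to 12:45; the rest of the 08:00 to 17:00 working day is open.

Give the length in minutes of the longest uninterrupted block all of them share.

60 minutes

Mina free within 08:00–17:00: 08:10–09:10, 12:10–12:15, 12:45–17:00.
Tomás ∩ Mina: 08:10–09:10, 12:45–13:05.
Common window lengths: 60, 20 min; longest is 60.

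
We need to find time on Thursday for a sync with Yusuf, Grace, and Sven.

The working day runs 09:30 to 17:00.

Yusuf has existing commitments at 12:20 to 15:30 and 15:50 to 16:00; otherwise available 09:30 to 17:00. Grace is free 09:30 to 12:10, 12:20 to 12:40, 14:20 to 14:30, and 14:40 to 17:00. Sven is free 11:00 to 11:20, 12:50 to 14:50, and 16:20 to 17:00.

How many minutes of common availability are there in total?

60 minutes

Yusuf free within 09:30–17:00: 09:30–12:20, 15:30–15:50, 16:00–17:00.
Yusuf ∩ Grace: 09:30–12:10, 15:30–15:50, 16:00–17:00.
Yusuf ∩ Grace ∩ Sven: 11:00–11:20, 16:20–17:00.
Total common minutes: 20 + 40 = 60.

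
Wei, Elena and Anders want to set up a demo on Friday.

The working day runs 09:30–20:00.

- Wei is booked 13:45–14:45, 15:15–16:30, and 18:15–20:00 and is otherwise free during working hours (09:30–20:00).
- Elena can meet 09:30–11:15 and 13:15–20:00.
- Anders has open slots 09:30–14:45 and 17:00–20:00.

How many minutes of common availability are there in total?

Wei free within 09:30–20:00: 09:30–13:45, 14:45–15:15, 16:30–18:15.
Wei ∩ Elena: 09:30–11:15, 13:15–13:45, 14:45–15:15, 16:30–18:15.
Wei ∩ Elena ∩ Anders: 09:30–11:15, 13:15–13:45, 17:00–18:15.
Total common minutes: 105 + 30 + 75 = 210.

210 minutes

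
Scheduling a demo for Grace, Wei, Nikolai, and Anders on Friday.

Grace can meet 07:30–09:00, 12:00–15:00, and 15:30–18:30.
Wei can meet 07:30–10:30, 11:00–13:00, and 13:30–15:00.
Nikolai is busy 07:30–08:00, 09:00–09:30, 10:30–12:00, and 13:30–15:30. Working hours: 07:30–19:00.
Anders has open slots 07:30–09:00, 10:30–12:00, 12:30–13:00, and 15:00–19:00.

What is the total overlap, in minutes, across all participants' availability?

Nikolai free within 07:30–19:00: 08:00–09:00, 09:30–10:30, 12:00–13:30, 15:30–19:00.
Grace ∩ Wei: 07:30–09:00, 12:00–13:00, 13:30–15:00.
Grace ∩ Wei ∩ Nikolai: 08:00–09:00, 12:00–13:00.
Grace ∩ Wei ∩ Nikolai ∩ Anders: 08:00–09:00, 12:30–13:00.
Total common minutes: 60 + 30 = 90.

90 minutes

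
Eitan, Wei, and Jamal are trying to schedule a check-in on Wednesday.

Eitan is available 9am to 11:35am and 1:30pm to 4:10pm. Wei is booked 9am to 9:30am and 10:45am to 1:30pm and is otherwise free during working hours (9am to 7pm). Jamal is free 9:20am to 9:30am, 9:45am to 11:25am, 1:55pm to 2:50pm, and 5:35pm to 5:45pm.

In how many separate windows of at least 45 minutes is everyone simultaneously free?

Wei free within 09:00–19:00: 09:30–10:45, 13:30–19:00.
Eitan ∩ Wei: 09:30–10:45, 13:30–16:10.
Eitan ∩ Wei ∩ Jamal: 09:45–10:45, 13:55–14:50.
Windows ≥ 45 min: 09:45–10:45, 13:55–14:50.
That's 2 windows.

2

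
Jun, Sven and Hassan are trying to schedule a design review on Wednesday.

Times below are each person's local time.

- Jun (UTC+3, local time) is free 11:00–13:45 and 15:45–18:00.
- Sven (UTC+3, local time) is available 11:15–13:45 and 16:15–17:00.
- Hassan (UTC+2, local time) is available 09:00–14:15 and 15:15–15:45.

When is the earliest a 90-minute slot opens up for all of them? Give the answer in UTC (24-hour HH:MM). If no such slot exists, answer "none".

08:15

Jun → UTC: 08:00–10:45, 12:45–15:00.
Sven → UTC: 08:15–10:45, 13:15–14:00.
Hassan → UTC: 07:00–12:15, 13:15–13:45.
Jun ∩ Sven: 08:15–10:45, 13:15–14:00.
Jun ∩ Sven ∩ Hassan: 08:15–10:45, 13:15–13:45.
Windows ≥ 90 min: 08:15–10:45.
Earliest such window starts at 08:15.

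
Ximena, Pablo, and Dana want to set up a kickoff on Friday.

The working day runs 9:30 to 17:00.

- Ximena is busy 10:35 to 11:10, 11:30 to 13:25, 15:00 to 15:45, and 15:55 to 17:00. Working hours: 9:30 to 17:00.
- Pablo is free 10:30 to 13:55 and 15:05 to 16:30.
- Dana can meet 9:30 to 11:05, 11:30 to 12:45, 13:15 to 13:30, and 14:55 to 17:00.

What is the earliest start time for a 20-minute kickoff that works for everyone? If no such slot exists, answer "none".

none

Ximena free within 09:30–17:00: 09:30–10:35, 11:10–11:30, 13:25–15:00, 15:45–15:55.
Ximena ∩ Pablo: 10:30–10:35, 11:10–11:30, 13:25–13:55, 15:45–15:55.
Ximena ∩ Pablo ∩ Dana: 10:30–10:35, 13:25–13:30, 15:45–15:55.
Windows ≥ 20 min: (none).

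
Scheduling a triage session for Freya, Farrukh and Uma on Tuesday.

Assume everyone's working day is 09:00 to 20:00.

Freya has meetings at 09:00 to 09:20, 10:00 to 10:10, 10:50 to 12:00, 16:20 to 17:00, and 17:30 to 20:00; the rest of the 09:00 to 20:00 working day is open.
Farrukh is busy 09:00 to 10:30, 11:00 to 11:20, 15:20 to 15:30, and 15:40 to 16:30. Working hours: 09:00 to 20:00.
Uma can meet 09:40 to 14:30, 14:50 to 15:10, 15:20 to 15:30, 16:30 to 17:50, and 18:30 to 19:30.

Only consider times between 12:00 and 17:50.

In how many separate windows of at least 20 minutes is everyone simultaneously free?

3

Freya free within 09:00–20:00: 09:20–10:00, 10:10–10:50, 12:00–16:20, 17:00–17:30.
Farrukh free within 09:00–20:00: 10:30–11:00, 11:20–15:20, 15:30–15:40, 16:30–20:00.
Freya ∩ Farrukh: 10:30–10:50, 12:00–15:20, 15:30–15:40, 17:00–17:30.
Freya ∩ Farrukh ∩ Uma: 10:30–10:50, 12:00–14:30, 14:50–15:10, 17:00–17:30.
Restricted to 12:00–17:50: 12:00–14:30, 14:50–15:10, 17:00–17:30.
Windows ≥ 20 min: 12:00–14:30, 14:50–15:10, 17:00–17:30.
That's 3 windows.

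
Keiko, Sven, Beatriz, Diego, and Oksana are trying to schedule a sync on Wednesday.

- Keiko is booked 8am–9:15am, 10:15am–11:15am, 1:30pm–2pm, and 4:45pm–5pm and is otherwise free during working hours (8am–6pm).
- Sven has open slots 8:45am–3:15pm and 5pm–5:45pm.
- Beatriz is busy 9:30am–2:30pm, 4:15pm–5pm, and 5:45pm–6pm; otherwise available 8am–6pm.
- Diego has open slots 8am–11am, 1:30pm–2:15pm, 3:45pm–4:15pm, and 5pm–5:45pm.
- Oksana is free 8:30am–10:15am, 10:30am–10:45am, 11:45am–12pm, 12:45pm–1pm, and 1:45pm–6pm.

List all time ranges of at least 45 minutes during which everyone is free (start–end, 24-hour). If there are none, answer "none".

Keiko free within 08:00–18:00: 09:15–10:15, 11:15–13:30, 14:00–16:45, 17:00–18:00.
Beatriz free within 08:00–18:00: 08:00–09:30, 14:30–16:15, 17:00–17:45.
Keiko ∩ Sven: 09:15–10:15, 11:15–13:30, 14:00–15:15, 17:00–17:45.
Keiko ∩ Sven ∩ Beatriz: 09:15–09:30, 14:30–15:15, 17:00–17:45.
Keiko ∩ Sven ∩ Beatriz ∩ Diego: 09:15–09:30, 17:00–17:45.
Keiko ∩ Sven ∩ Beatriz ∩ Diego ∩ Oksana: 09:15–09:30, 17:00–17:45.
Windows ≥ 45 min: 17:00–17:45.

17:00–17:45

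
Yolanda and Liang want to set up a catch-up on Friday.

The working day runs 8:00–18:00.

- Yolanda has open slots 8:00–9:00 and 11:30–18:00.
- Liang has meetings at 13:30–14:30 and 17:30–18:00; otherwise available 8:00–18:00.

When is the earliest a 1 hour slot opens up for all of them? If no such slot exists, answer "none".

Liang free within 08:00–18:00: 08:00–13:30, 14:30–17:30.
Yolanda ∩ Liang: 08:00–09:00, 11:30–13:30, 14:30–17:30.
Windows ≥ 60 min: 08:00–09:00, 11:30–13:30, 14:30–17:30.
Earliest such window starts at 08:00.

08:00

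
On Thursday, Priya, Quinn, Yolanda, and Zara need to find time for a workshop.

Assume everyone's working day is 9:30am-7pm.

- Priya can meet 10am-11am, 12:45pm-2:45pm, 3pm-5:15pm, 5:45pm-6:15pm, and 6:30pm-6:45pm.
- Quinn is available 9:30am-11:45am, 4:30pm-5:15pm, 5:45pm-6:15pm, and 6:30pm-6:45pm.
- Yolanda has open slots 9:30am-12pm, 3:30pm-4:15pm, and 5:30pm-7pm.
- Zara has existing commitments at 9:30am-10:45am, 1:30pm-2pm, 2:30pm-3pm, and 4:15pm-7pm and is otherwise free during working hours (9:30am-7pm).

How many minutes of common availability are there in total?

15 minutes

Zara free within 09:30–19:00: 10:45–13:30, 14:00–14:30, 15:00–16:15.
Priya ∩ Quinn: 10:00–11:00, 16:30–17:15, 17:45–18:15, 18:30–18:45.
Priya ∩ Quinn ∩ Yolanda: 10:00–11:00, 17:45–18:15, 18:30–18:45.
Priya ∩ Quinn ∩ Yolanda ∩ Zara: 10:45–11:00.
Total common minutes: 15.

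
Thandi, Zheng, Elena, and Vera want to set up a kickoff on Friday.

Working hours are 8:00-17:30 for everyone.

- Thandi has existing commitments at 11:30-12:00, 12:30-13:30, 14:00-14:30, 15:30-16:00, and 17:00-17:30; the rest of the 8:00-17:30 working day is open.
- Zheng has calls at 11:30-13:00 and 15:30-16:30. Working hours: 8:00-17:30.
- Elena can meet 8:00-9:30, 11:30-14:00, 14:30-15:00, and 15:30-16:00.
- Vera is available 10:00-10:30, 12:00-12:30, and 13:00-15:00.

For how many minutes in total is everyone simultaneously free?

60 minutes

Thandi free within 08:00–17:30: 08:00–11:30, 12:00–12:30, 13:30–14:00, 14:30–15:30, 16:00–17:00.
Zheng free within 08:00–17:30: 08:00–11:30, 13:00–15:30, 16:30–17:30.
Thandi ∩ Zheng: 08:00–11:30, 13:30–14:00, 14:30–15:30, 16:30–17:00.
Thandi ∩ Zheng ∩ Elena: 08:00–09:30, 13:30–14:00, 14:30–15:00.
Thandi ∩ Zheng ∩ Elena ∩ Vera: 13:30–14:00, 14:30–15:00.
Total common minutes: 30 + 30 = 60.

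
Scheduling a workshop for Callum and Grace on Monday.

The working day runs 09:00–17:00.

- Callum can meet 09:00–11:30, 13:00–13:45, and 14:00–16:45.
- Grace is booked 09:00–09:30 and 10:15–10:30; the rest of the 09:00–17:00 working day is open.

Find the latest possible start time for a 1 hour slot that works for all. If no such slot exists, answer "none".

Grace free within 09:00–17:00: 09:30–10:15, 10:30–17:00.
Callum ∩ Grace: 09:30–10:15, 10:30–11:30, 13:00–13:45, 14:00–16:45.
Windows ≥ 60 min: 10:30–11:30, 14:00–16:45.
Latest start in the last window 14:00–16:45 is 16:45 − 60 min = 15:45.

15:45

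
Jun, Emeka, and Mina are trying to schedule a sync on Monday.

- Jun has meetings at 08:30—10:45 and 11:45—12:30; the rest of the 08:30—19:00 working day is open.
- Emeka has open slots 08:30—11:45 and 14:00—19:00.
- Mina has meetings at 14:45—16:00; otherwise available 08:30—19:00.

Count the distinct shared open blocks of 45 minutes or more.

3

Jun free within 08:30–19:00: 10:45–11:45, 12:30–19:00.
Mina free within 08:30–19:00: 08:30–14:45, 16:00–19:00.
Jun ∩ Emeka: 10:45–11:45, 14:00–19:00.
Jun ∩ Emeka ∩ Mina: 10:45–11:45, 14:00–14:45, 16:00–19:00.
Windows ≥ 45 min: 10:45–11:45, 14:00–14:45, 16:00–19:00.
That's 3 windows.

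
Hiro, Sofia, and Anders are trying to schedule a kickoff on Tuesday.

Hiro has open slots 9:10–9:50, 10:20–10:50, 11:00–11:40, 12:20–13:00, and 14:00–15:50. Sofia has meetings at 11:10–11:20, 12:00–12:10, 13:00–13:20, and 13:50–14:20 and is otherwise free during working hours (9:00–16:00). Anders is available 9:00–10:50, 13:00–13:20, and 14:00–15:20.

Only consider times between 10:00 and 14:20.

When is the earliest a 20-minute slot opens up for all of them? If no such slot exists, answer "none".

Sofia free within 09:00–16:00: 09:00–11:10, 11:20–12:00, 12:10–13:00, 13:20–13:50, 14:20–16:00.
Hiro ∩ Sofia: 09:10–09:50, 10:20–10:50, 11:00–11:10, 11:20–11:40, 12:20–13:00, 14:20–15:50.
Hiro ∩ Sofia ∩ Anders: 09:10–09:50, 10:20–10:50, 14:20–15:20.
Restricted to 10:00–14:20: 10:20–10:50.
Windows ≥ 20 min: 10:20–10:50.
Earliest such window starts at 10:20.

10:20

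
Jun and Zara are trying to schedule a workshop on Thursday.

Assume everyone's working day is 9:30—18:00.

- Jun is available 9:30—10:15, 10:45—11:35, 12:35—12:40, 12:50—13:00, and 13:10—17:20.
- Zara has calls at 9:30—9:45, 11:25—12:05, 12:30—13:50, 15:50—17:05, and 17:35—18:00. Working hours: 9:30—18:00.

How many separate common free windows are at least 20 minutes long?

Zara free within 09:30–18:00: 09:45–11:25, 12:05–12:30, 13:50–15:50, 17:05–17:35.
Jun ∩ Zara: 09:45–10:15, 10:45–11:25, 13:50–15:50, 17:05–17:20.
Windows ≥ 20 min: 09:45–10:15, 10:45–11:25, 13:50–15:50.
That's 3 windows.

3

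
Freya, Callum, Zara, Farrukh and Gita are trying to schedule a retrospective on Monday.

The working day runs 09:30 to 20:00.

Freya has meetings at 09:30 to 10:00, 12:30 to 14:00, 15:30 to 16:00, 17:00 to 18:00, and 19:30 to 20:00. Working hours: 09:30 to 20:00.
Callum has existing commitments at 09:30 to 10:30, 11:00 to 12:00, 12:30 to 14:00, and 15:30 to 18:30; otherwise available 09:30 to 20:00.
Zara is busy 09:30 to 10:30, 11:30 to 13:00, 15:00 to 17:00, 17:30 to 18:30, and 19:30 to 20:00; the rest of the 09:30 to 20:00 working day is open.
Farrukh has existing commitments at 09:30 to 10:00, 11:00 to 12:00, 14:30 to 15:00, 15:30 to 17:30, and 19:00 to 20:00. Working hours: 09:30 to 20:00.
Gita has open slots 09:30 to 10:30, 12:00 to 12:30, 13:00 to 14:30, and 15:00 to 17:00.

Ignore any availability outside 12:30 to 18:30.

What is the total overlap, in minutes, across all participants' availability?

Freya free within 09:30–20:00: 10:00–12:30, 14:00–15:30, 16:00–17:00, 18:00–19:30.
Callum free within 09:30–20:00: 10:30–11:00, 12:00–12:30, 14:00–15:30, 18:30–20:00.
Zara free within 09:30–20:00: 10:30–11:30, 13:00–15:00, 17:00–17:30, 18:30–19:30.
Farrukh free within 09:30–20:00: 10:00–11:00, 12:00–14:30, 15:00–15:30, 17:30–19:00.
Freya ∩ Callum: 10:30–11:00, 12:00–12:30, 14:00–15:30, 18:30–19:30.
Freya ∩ Callum ∩ Zara: 10:30–11:00, 14:00–15:00, 18:30–19:30.
Freya ∩ Callum ∩ Zara ∩ Farrukh: 10:30–11:00, 14:00–14:30, 18:30–19:00.
Freya ∩ Callum ∩ Zara ∩ Farrukh ∩ Gita: 14:00–14:30.
Restricted to 12:30–18:30: 14:00–14:30.
Total common minutes: 30.

30 minutes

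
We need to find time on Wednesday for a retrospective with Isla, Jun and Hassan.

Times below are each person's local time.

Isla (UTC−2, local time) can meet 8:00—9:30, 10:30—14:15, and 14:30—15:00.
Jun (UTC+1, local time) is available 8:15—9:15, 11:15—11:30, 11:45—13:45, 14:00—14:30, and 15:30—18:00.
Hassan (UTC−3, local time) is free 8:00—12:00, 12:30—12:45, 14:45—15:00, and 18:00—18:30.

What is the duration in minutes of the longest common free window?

30 minutes

Isla → UTC: 10:00–11:30, 12:30–16:15, 16:30–17:00.
Jun → UTC: 07:15–08:15, 10:15–10:30, 10:45–12:45, 13:00–13:30, 14:30–17:00.
Hassan → UTC: 11:00–15:00, 15:30–15:45, 17:45–18:00, 21:00–21:30.
Isla ∩ Jun: 10:15–10:30, 10:45–11:30, 12:30–12:45, 13:00–13:30, 14:30–16:15, 16:30–17:00.
Isla ∩ Jun ∩ Hassan: 11:00–11:30, 12:30–12:45, 13:00–13:30, 14:30–15:00, 15:30–15:45.
Common window lengths: 30, 15, 30, 30, 15 min; longest is 30.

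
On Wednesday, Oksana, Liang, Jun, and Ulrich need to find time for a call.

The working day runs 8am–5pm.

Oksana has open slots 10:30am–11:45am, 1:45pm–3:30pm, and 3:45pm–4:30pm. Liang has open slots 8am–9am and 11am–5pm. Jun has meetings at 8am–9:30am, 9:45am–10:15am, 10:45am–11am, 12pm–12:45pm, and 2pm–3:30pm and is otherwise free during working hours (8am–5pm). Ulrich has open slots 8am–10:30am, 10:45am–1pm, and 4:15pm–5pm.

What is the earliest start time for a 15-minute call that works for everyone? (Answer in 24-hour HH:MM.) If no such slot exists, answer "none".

Jun free within 08:00–17:00: 09:30–09:45, 10:15–10:45, 11:00–12:00, 12:45–14:00, 15:30–17:00.
Oksana ∩ Liang: 11:00–11:45, 13:45–15:30, 15:45–16:30.
Oksana ∩ Liang ∩ Jun: 11:00–11:45, 13:45–14:00, 15:45–16:30.
Oksana ∩ Liang ∩ Jun ∩ Ulrich: 11:00–11:45, 16:15–16:30.
Windows ≥ 15 min: 11:00–11:45, 16:15–16:30.
Earliest such window starts at 11:00.

11:00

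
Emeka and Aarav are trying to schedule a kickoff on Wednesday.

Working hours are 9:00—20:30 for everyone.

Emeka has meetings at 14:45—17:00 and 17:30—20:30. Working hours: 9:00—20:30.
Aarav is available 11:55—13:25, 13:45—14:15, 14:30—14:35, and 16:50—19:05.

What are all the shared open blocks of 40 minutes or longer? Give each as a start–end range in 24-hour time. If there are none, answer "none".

11:55–13:25

Emeka free within 09:00–20:30: 09:00–14:45, 17:00–17:30.
Emeka ∩ Aarav: 11:55–13:25, 13:45–14:15, 14:30–14:35, 17:00–17:30.
Windows ≥ 40 min: 11:55–13:25.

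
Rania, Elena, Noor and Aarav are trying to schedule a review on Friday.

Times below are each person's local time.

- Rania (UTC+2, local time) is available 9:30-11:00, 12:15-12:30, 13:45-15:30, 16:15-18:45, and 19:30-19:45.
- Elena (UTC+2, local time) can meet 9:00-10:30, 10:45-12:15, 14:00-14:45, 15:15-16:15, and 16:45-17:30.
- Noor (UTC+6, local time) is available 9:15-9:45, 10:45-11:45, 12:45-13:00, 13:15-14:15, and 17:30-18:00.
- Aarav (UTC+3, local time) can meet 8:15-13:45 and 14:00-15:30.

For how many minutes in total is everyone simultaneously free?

Rania → UTC: 07:30–09:00, 10:15–10:30, 11:45–13:30, 14:15–16:45, 17:30–17:45.
Elena → UTC: 07:00–08:30, 08:45–10:15, 12:00–12:45, 13:15–14:15, 14:45–15:30.
Noor → UTC: 03:15–03:45, 04:45–05:45, 06:45–07:00, 07:15–08:15, 11:30–12:00.
Aarav → UTC: 05:15–10:45, 11:00–12:30.
Rania ∩ Elena: 07:30–08:30, 08:45–09:00, 12:00–12:45, 13:15–13:30, 14:45–15:30.
Rania ∩ Elena ∩ Noor: 07:30–08:15.
Rania ∩ Elena ∩ Noor ∩ Aarav: 07:30–08:15.
Total common minutes: 45.

45 minutes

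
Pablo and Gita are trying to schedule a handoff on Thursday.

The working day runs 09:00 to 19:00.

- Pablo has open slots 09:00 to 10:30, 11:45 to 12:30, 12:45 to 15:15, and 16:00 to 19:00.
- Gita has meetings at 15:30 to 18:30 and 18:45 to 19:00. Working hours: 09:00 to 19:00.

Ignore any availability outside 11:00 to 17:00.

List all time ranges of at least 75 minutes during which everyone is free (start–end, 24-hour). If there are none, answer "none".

Gita free within 09:00–19:00: 09:00–15:30, 18:30–18:45.
Pablo ∩ Gita: 09:00–10:30, 11:45–12:30, 12:45–15:15, 18:30–18:45.
Restricted to 11:00–17:00: 11:45–12:30, 12:45–15:15.
Windows ≥ 75 min: 12:45–15:15.

12:45–15:15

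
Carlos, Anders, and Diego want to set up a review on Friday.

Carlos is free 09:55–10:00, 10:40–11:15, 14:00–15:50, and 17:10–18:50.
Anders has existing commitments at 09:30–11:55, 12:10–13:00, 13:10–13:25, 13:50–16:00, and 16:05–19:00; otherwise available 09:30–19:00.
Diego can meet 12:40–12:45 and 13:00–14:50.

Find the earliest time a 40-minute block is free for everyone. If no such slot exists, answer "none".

Anders free within 09:30–19:00: 11:55–12:10, 13:00–13:10, 13:25–13:50, 16:00–16:05.
Carlos ∩ Anders: (none).
Carlos ∩ Anders ∩ Diego: (none).
Windows ≥ 40 min: (none).

none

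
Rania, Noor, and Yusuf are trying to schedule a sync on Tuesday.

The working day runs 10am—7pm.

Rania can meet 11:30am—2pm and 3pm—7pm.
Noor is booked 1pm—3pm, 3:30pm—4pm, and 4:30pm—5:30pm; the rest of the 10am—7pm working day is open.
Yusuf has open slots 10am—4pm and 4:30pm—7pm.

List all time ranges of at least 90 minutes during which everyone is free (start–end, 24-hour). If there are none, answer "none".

Noor free within 10:00–19:00: 10:00–13:00, 15:00–15:30, 16:00–16:30, 17:30–19:00.
Rania ∩ Noor: 11:30–13:00, 15:00–15:30, 16:00–16:30, 17:30–19:00.
Rania ∩ Noor ∩ Yusuf: 11:30–13:00, 15:00–15:30, 17:30–19:00.
Windows ≥ 90 min: 11:30–13:00, 17:30–19:00.

11:30–13:00, 17:30–19:00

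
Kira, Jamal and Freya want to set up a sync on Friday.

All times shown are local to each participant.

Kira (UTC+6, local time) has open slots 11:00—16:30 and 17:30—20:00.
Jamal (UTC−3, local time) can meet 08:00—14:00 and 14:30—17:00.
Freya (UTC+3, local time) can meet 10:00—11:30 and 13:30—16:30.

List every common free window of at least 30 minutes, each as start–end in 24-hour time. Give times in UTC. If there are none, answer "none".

Kira → UTC: 05:00–10:30, 11:30–14:00.
Jamal → UTC: 11:00–17:00, 17:30–20:00.
Freya → UTC: 07:00–08:30, 10:30–13:30.
Kira ∩ Jamal: 11:30–14:00.
Kira ∩ Jamal ∩ Freya: 11:30–13:30.
Windows ≥ 30 min: 11:30–13:30.

11:30–13:30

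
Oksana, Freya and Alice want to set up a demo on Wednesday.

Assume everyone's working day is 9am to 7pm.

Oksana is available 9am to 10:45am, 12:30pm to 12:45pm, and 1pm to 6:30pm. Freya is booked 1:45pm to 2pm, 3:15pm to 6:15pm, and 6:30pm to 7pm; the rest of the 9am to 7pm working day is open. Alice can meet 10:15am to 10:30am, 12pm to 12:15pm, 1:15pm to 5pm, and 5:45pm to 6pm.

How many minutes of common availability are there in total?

120 minutes

Freya free within 09:00–19:00: 09:00–13:45, 14:00–15:15, 18:15–18:30.
Oksana ∩ Freya: 09:00–10:45, 12:30–12:45, 13:00–13:45, 14:00–15:15, 18:15–18:30.
Oksana ∩ Freya ∩ Alice: 10:15–10:30, 13:15–13:45, 14:00–15:15.
Total common minutes: 15 + 30 + 75 = 120.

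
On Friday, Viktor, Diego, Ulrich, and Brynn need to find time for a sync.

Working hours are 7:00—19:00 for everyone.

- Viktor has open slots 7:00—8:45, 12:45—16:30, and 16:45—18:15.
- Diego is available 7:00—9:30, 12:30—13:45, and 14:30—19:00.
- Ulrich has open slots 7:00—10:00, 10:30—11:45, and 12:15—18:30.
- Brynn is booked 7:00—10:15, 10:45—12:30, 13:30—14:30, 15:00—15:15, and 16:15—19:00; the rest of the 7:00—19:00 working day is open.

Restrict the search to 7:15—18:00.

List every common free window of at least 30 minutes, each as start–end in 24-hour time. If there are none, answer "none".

12:45–13:30, 14:30–15:00, 15:15–16:15

Brynn free within 07:00–19:00: 10:15–10:45, 12:30–13:30, 14:30–15:00, 15:15–16:15.
Viktor ∩ Diego: 07:00–08:45, 12:45–13:45, 14:30–16:30, 16:45–18:15.
Viktor ∩ Diego ∩ Ulrich: 07:00–08:45, 12:45–13:45, 14:30–16:30, 16:45–18:15.
Viktor ∩ Diego ∩ Ulrich ∩ Brynn: 12:45–13:30, 14:30–15:00, 15:15–16:15.
Restricted to 07:15–18:00: 12:45–13:30, 14:30–15:00, 15:15–16:15.
Windows ≥ 30 min: 12:45–13:30, 14:30–15:00, 15:15–16:15.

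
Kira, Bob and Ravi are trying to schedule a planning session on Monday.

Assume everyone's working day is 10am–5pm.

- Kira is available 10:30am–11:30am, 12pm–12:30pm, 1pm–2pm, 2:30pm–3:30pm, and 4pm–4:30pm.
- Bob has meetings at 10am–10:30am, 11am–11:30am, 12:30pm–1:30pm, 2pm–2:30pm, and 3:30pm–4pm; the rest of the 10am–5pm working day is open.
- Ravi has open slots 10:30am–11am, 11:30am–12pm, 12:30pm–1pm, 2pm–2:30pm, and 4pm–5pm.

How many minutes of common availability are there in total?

60 minutes

Bob free within 10:00–17:00: 10:30–11:00, 11:30–12:30, 13:30–14:00, 14:30–15:30, 16:00–17:00.
Kira ∩ Bob: 10:30–11:00, 12:00–12:30, 13:30–14:00, 14:30–15:30, 16:00–16:30.
Kira ∩ Bob ∩ Ravi: 10:30–11:00, 16:00–16:30.
Total common minutes: 30 + 30 = 60.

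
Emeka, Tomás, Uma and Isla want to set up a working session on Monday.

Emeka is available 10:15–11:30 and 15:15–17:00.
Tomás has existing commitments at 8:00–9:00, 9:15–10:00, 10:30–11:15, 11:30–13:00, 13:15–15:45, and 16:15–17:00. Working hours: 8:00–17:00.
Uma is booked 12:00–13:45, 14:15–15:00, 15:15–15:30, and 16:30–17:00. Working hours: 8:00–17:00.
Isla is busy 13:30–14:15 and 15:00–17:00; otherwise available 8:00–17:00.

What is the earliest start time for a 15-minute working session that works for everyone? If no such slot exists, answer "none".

Tomás free within 08:00–17:00: 09:00–09:15, 10:00–10:30, 11:15–11:30, 13:00–13:15, 15:45–16:15.
Uma free within 08:00–17:00: 08:00–12:00, 13:45–14:15, 15:00–15:15, 15:30–16:30.
Isla free within 08:00–17:00: 08:00–13:30, 14:15–15:00.
Emeka ∩ Tomás: 10:15–10:30, 11:15–11:30, 15:45–16:15.
Emeka ∩ Tomás ∩ Uma: 10:15–10:30, 11:15–11:30, 15:45–16:15.
Emeka ∩ Tomás ∩ Uma ∩ Isla: 10:15–10:30, 11:15–11:30.
Windows ≥ 15 min: 10:15–10:30, 11:15–11:30.
Earliest such window starts at 10:15.

10:15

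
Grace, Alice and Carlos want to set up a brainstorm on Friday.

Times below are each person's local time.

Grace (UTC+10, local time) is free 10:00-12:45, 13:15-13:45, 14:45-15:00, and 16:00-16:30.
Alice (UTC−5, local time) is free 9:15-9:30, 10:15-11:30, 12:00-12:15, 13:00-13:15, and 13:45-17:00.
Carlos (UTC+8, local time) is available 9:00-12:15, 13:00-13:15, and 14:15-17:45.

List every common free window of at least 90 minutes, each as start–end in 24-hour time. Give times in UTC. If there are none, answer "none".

Grace → UTC: 00:00–02:45, 03:15–03:45, 04:45–05:00, 06:00–06:30.
Alice → UTC: 14:15–14:30, 15:15–16:30, 17:00–17:15, 18:00–18:15, 18:45–22:00.
Carlos → UTC: 01:00–04:15, 05:00–05:15, 06:15–09:45.
Grace ∩ Alice: (none).
Grace ∩ Alice ∩ Carlos: (none).
Windows ≥ 90 min: (none).

none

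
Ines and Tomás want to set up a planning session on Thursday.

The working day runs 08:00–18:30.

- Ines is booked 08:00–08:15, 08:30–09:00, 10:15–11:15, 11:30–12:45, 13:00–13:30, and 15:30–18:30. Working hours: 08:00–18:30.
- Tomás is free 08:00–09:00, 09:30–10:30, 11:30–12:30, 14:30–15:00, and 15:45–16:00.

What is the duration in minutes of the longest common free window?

Ines free within 08:00–18:30: 08:15–08:30, 09:00–10:15, 11:15–11:30, 12:45–13:00, 13:30–15:30.
Ines ∩ Tomás: 08:15–08:30, 09:30–10:15, 14:30–15:00.
Common window lengths: 15, 45, 30 min; longest is 45.

45 minutes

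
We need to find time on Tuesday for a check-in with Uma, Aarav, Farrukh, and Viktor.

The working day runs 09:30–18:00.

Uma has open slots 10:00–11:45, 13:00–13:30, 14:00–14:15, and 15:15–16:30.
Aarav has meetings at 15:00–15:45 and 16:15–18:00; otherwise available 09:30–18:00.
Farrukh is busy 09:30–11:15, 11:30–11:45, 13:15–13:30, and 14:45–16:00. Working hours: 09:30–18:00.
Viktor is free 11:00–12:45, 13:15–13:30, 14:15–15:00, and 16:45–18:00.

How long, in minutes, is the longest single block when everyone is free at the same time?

15 minutes

Aarav free within 09:30–18:00: 09:30–15:00, 15:45–16:15.
Farrukh free within 09:30–18:00: 11:15–11:30, 11:45–13:15, 13:30–14:45, 16:00–18:00.
Uma ∩ Aarav: 10:00–11:45, 13:00–13:30, 14:00–14:15, 15:45–16:15.
Uma ∩ Aarav ∩ Farrukh: 11:15–11:30, 13:00–13:15, 14:00–14:15, 16:00–16:15.
Uma ∩ Aarav ∩ Farrukh ∩ Viktor: 11:15–11:30.
Single common window of 15 minutes.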